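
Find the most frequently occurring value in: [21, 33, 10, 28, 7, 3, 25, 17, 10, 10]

10

Step 1: Count the frequency of each value:
  3: appears 1 time(s)
  7: appears 1 time(s)
  10: appears 3 time(s)
  17: appears 1 time(s)
  21: appears 1 time(s)
  25: appears 1 time(s)
  28: appears 1 time(s)
  33: appears 1 time(s)
Step 2: The value 10 appears most frequently (3 times).
Step 3: Mode = 10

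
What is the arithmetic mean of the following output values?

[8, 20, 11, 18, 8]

13

Step 1: Sum all values: 8 + 20 + 11 + 18 + 8 = 65
Step 2: Count the number of values: n = 5
Step 3: Mean = sum / n = 65 / 5 = 13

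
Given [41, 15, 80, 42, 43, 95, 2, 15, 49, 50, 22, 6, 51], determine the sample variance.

759.0641

Step 1: Compute the mean: (41 + 15 + 80 + 42 + 43 + 95 + 2 + 15 + 49 + 50 + 22 + 6 + 51) / 13 = 39.3077
Step 2: Compute squared deviations from the mean:
  (41 - 39.3077)^2 = 2.8639
  (15 - 39.3077)^2 = 590.8639
  (80 - 39.3077)^2 = 1655.8639
  (42 - 39.3077)^2 = 7.2485
  (43 - 39.3077)^2 = 13.6331
  (95 - 39.3077)^2 = 3101.6331
  (2 - 39.3077)^2 = 1391.8639
  (15 - 39.3077)^2 = 590.8639
  (49 - 39.3077)^2 = 93.9408
  (50 - 39.3077)^2 = 114.3254
  (22 - 39.3077)^2 = 299.5562
  (6 - 39.3077)^2 = 1109.4024
  (51 - 39.3077)^2 = 136.7101
Step 3: Sum of squared deviations = 9108.7692
Step 4: Sample variance = 9108.7692 / 12 = 759.0641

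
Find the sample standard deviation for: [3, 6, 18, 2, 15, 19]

7.7136

Step 1: Compute the mean: 10.5
Step 2: Sum of squared deviations from the mean: 297.5
Step 3: Sample variance = 297.5 / 5 = 59.5
Step 4: Standard deviation = sqrt(59.5) = 7.7136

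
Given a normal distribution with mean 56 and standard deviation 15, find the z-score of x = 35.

-1.4

Step 1: Recall the z-score formula: z = (x - mu) / sigma
Step 2: Substitute values: z = (35 - 56) / 15
Step 3: z = -21 / 15 = -1.4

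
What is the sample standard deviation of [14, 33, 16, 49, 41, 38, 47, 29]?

13.1251

Step 1: Compute the mean: 33.375
Step 2: Sum of squared deviations from the mean: 1205.875
Step 3: Sample variance = 1205.875 / 7 = 172.2679
Step 4: Standard deviation = sqrt(172.2679) = 13.1251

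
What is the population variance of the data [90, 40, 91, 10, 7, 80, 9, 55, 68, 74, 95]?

1084.3802

Step 1: Compute the mean: (90 + 40 + 91 + 10 + 7 + 80 + 9 + 55 + 68 + 74 + 95) / 11 = 56.2727
Step 2: Compute squared deviations from the mean:
  (90 - 56.2727)^2 = 1137.5289
  (40 - 56.2727)^2 = 264.8017
  (91 - 56.2727)^2 = 1205.9835
  (10 - 56.2727)^2 = 2141.1653
  (7 - 56.2727)^2 = 2427.8017
  (80 - 56.2727)^2 = 562.9835
  (9 - 56.2727)^2 = 2234.7107
  (55 - 56.2727)^2 = 1.6198
  (68 - 56.2727)^2 = 137.5289
  (74 - 56.2727)^2 = 314.2562
  (95 - 56.2727)^2 = 1499.8017
Step 3: Sum of squared deviations = 11928.1818
Step 4: Population variance = 11928.1818 / 11 = 1084.3802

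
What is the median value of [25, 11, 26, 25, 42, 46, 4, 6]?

25

Step 1: Sort the data in ascending order: [4, 6, 11, 25, 25, 26, 42, 46]
Step 2: The number of values is n = 8.
Step 3: Since n is even, the median is the average of positions 4 and 5:
  Median = (25 + 25) / 2 = 25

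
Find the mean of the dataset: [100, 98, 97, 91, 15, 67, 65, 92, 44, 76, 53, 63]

71.75

Step 1: Sum all values: 100 + 98 + 97 + 91 + 15 + 67 + 65 + 92 + 44 + 76 + 53 + 63 = 861
Step 2: Count the number of values: n = 12
Step 3: Mean = sum / n = 861 / 12 = 71.75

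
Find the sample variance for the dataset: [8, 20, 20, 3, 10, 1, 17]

61.9048

Step 1: Compute the mean: (8 + 20 + 20 + 3 + 10 + 1 + 17) / 7 = 11.2857
Step 2: Compute squared deviations from the mean:
  (8 - 11.2857)^2 = 10.7959
  (20 - 11.2857)^2 = 75.9388
  (20 - 11.2857)^2 = 75.9388
  (3 - 11.2857)^2 = 68.6531
  (10 - 11.2857)^2 = 1.6531
  (1 - 11.2857)^2 = 105.7959
  (17 - 11.2857)^2 = 32.6531
Step 3: Sum of squared deviations = 371.4286
Step 4: Sample variance = 371.4286 / 6 = 61.9048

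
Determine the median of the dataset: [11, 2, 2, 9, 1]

2

Step 1: Sort the data in ascending order: [1, 2, 2, 9, 11]
Step 2: The number of values is n = 5.
Step 3: Since n is odd, the median is the middle value at position 3: 2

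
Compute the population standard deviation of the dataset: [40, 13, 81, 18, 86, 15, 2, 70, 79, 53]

30.5681

Step 1: Compute the mean: 45.7
Step 2: Sum of squared deviations from the mean: 9344.1
Step 3: Population variance = 9344.1 / 10 = 934.41
Step 4: Standard deviation = sqrt(934.41) = 30.5681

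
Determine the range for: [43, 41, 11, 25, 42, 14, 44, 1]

43

Step 1: Identify the maximum value: max = 44
Step 2: Identify the minimum value: min = 1
Step 3: Range = max - min = 44 - 1 = 43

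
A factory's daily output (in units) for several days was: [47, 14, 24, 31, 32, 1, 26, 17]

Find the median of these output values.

25

Step 1: Sort the data in ascending order: [1, 14, 17, 24, 26, 31, 32, 47]
Step 2: The number of values is n = 8.
Step 3: Since n is even, the median is the average of positions 4 and 5:
  Median = (24 + 26) / 2 = 25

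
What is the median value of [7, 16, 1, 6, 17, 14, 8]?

8

Step 1: Sort the data in ascending order: [1, 6, 7, 8, 14, 16, 17]
Step 2: The number of values is n = 7.
Step 3: Since n is odd, the median is the middle value at position 4: 8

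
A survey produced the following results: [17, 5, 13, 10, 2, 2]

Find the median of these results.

7.5

Step 1: Sort the data in ascending order: [2, 2, 5, 10, 13, 17]
Step 2: The number of values is n = 6.
Step 3: Since n is even, the median is the average of positions 3 and 4:
  Median = (5 + 10) / 2 = 7.5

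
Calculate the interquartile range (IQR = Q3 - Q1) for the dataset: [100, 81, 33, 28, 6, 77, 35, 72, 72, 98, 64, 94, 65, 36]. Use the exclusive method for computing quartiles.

49.75

Step 1: Sort the data: [6, 28, 33, 35, 36, 64, 65, 72, 72, 77, 81, 94, 98, 100]
Step 2: n = 14
Step 3: Using the exclusive quartile method:
  Q1 = 34.5
  Q2 (median) = 68.5
  Q3 = 84.25
  IQR = Q3 - Q1 = 84.25 - 34.5 = 49.75
Step 4: IQR = 49.75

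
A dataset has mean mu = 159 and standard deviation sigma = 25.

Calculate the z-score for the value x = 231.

2.88

Step 1: Recall the z-score formula: z = (x - mu) / sigma
Step 2: Substitute values: z = (231 - 159) / 25
Step 3: z = 72 / 25 = 2.88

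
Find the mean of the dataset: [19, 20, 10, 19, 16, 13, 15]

16

Step 1: Sum all values: 19 + 20 + 10 + 19 + 16 + 13 + 15 = 112
Step 2: Count the number of values: n = 7
Step 3: Mean = sum / n = 112 / 7 = 16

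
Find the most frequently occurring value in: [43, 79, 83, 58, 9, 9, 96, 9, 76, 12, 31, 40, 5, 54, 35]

9

Step 1: Count the frequency of each value:
  5: appears 1 time(s)
  9: appears 3 time(s)
  12: appears 1 time(s)
  31: appears 1 time(s)
  35: appears 1 time(s)
  40: appears 1 time(s)
  43: appears 1 time(s)
  54: appears 1 time(s)
  58: appears 1 time(s)
  76: appears 1 time(s)
  79: appears 1 time(s)
  83: appears 1 time(s)
  96: appears 1 time(s)
Step 2: The value 9 appears most frequently (3 times).
Step 3: Mode = 9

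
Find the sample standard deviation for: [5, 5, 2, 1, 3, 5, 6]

1.8645

Step 1: Compute the mean: 3.8571
Step 2: Sum of squared deviations from the mean: 20.8571
Step 3: Sample variance = 20.8571 / 6 = 3.4762
Step 4: Standard deviation = sqrt(3.4762) = 1.8645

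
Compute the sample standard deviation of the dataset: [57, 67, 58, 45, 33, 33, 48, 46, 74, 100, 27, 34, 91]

22.8431

Step 1: Compute the mean: 54.8462
Step 2: Sum of squared deviations from the mean: 6261.6923
Step 3: Sample variance = 6261.6923 / 12 = 521.8077
Step 4: Standard deviation = sqrt(521.8077) = 22.8431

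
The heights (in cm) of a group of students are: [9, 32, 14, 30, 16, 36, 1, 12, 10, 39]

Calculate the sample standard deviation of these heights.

13.161

Step 1: Compute the mean: 19.9
Step 2: Sum of squared deviations from the mean: 1558.9
Step 3: Sample variance = 1558.9 / 9 = 173.2111
Step 4: Standard deviation = sqrt(173.2111) = 13.161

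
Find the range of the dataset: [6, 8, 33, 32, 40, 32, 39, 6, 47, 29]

41

Step 1: Identify the maximum value: max = 47
Step 2: Identify the minimum value: min = 6
Step 3: Range = max - min = 47 - 6 = 41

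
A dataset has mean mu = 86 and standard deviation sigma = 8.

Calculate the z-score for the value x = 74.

-1.5

Step 1: Recall the z-score formula: z = (x - mu) / sigma
Step 2: Substitute values: z = (74 - 86) / 8
Step 3: z = -12 / 8 = -1.5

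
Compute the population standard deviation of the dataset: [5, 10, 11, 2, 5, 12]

3.6856

Step 1: Compute the mean: 7.5
Step 2: Sum of squared deviations from the mean: 81.5
Step 3: Population variance = 81.5 / 6 = 13.5833
Step 4: Standard deviation = sqrt(13.5833) = 3.6856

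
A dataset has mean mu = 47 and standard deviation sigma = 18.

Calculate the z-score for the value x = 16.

-1.7222

Step 1: Recall the z-score formula: z = (x - mu) / sigma
Step 2: Substitute values: z = (16 - 47) / 18
Step 3: z = -31 / 18 = -1.7222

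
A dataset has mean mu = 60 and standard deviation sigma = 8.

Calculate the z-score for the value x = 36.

-3

Step 1: Recall the z-score formula: z = (x - mu) / sigma
Step 2: Substitute values: z = (36 - 60) / 8
Step 3: z = -24 / 8 = -3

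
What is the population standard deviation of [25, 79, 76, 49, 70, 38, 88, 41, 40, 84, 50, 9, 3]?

26.8295

Step 1: Compute the mean: 50.1538
Step 2: Sum of squared deviations from the mean: 9357.6923
Step 3: Population variance = 9357.6923 / 13 = 719.8225
Step 4: Standard deviation = sqrt(719.8225) = 26.8295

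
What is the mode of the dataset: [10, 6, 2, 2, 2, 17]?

2

Step 1: Count the frequency of each value:
  2: appears 3 time(s)
  6: appears 1 time(s)
  10: appears 1 time(s)
  17: appears 1 time(s)
Step 2: The value 2 appears most frequently (3 times).
Step 3: Mode = 2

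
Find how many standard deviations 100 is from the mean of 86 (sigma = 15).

0.9333

Step 1: Recall the z-score formula: z = (x - mu) / sigma
Step 2: Substitute values: z = (100 - 86) / 15
Step 3: z = 14 / 15 = 0.9333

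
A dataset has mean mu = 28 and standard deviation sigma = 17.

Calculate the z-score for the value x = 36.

0.4706

Step 1: Recall the z-score formula: z = (x - mu) / sigma
Step 2: Substitute values: z = (36 - 28) / 17
Step 3: z = 8 / 17 = 0.4706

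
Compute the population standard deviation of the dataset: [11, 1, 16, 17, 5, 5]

5.9559

Step 1: Compute the mean: 9.1667
Step 2: Sum of squared deviations from the mean: 212.8333
Step 3: Population variance = 212.8333 / 6 = 35.4722
Step 4: Standard deviation = sqrt(35.4722) = 5.9559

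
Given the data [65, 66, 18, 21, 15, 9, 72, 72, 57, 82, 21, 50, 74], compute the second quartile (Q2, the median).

57

Step 1: Sort the data: [9, 15, 18, 21, 21, 50, 57, 65, 66, 72, 72, 74, 82]
Step 2: n = 13
Step 3: Q2 is the median. Since n is odd, it is the middle value at position 7: 57
Step 4: Q2 = 57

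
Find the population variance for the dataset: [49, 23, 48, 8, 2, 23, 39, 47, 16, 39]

269.44

Step 1: Compute the mean: (49 + 23 + 48 + 8 + 2 + 23 + 39 + 47 + 16 + 39) / 10 = 29.4
Step 2: Compute squared deviations from the mean:
  (49 - 29.4)^2 = 384.16
  (23 - 29.4)^2 = 40.96
  (48 - 29.4)^2 = 345.96
  (8 - 29.4)^2 = 457.96
  (2 - 29.4)^2 = 750.76
  (23 - 29.4)^2 = 40.96
  (39 - 29.4)^2 = 92.16
  (47 - 29.4)^2 = 309.76
  (16 - 29.4)^2 = 179.56
  (39 - 29.4)^2 = 92.16
Step 3: Sum of squared deviations = 2694.4
Step 4: Population variance = 2694.4 / 10 = 269.44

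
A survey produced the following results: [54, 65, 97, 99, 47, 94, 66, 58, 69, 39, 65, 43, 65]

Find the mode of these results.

65

Step 1: Count the frequency of each value:
  39: appears 1 time(s)
  43: appears 1 time(s)
  47: appears 1 time(s)
  54: appears 1 time(s)
  58: appears 1 time(s)
  65: appears 3 time(s)
  66: appears 1 time(s)
  69: appears 1 time(s)
  94: appears 1 time(s)
  97: appears 1 time(s)
  99: appears 1 time(s)
Step 2: The value 65 appears most frequently (3 times).
Step 3: Mode = 65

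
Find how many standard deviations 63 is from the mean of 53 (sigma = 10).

1

Step 1: Recall the z-score formula: z = (x - mu) / sigma
Step 2: Substitute values: z = (63 - 53) / 10
Step 3: z = 10 / 10 = 1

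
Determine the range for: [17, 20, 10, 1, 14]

19

Step 1: Identify the maximum value: max = 20
Step 2: Identify the minimum value: min = 1
Step 3: Range = max - min = 20 - 1 = 19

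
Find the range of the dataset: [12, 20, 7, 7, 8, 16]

13

Step 1: Identify the maximum value: max = 20
Step 2: Identify the minimum value: min = 7
Step 3: Range = max - min = 20 - 7 = 13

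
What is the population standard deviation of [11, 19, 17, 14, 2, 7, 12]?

5.3908

Step 1: Compute the mean: 11.7143
Step 2: Sum of squared deviations from the mean: 203.4286
Step 3: Population variance = 203.4286 / 7 = 29.0612
Step 4: Standard deviation = sqrt(29.0612) = 5.3908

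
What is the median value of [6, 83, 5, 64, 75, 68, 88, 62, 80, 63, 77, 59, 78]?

68

Step 1: Sort the data in ascending order: [5, 6, 59, 62, 63, 64, 68, 75, 77, 78, 80, 83, 88]
Step 2: The number of values is n = 13.
Step 3: Since n is odd, the median is the middle value at position 7: 68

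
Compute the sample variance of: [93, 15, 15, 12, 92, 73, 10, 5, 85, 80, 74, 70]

1337.6364

Step 1: Compute the mean: (93 + 15 + 15 + 12 + 92 + 73 + 10 + 5 + 85 + 80 + 74 + 70) / 12 = 52
Step 2: Compute squared deviations from the mean:
  (93 - 52)^2 = 1681
  (15 - 52)^2 = 1369
  (15 - 52)^2 = 1369
  (12 - 52)^2 = 1600
  (92 - 52)^2 = 1600
  (73 - 52)^2 = 441
  (10 - 52)^2 = 1764
  (5 - 52)^2 = 2209
  (85 - 52)^2 = 1089
  (80 - 52)^2 = 784
  (74 - 52)^2 = 484
  (70 - 52)^2 = 324
Step 3: Sum of squared deviations = 14714
Step 4: Sample variance = 14714 / 11 = 1337.6364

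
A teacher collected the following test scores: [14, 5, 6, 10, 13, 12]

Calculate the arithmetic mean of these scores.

10

Step 1: Sum all values: 14 + 5 + 6 + 10 + 13 + 12 = 60
Step 2: Count the number of values: n = 6
Step 3: Mean = sum / n = 60 / 6 = 10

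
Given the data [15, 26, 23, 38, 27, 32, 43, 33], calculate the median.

29.5

Step 1: Sort the data in ascending order: [15, 23, 26, 27, 32, 33, 38, 43]
Step 2: The number of values is n = 8.
Step 3: Since n is even, the median is the average of positions 4 and 5:
  Median = (27 + 32) / 2 = 29.5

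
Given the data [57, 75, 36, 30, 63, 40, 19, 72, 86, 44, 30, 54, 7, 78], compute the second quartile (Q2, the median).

49

Step 1: Sort the data: [7, 19, 30, 30, 36, 40, 44, 54, 57, 63, 72, 75, 78, 86]
Step 2: n = 14
Step 3: Q2 is the median. Since n is even, it is the average of the values at positions 7 and 8:
  Q2 = (44 + 54) / 2 = 49
Step 4: Q2 = 49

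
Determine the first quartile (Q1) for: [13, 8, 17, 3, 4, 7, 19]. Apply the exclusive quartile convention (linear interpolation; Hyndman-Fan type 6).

4

Step 1: Sort the data: [3, 4, 7, 8, 13, 17, 19]
Step 2: n = 7
Step 3: Using the exclusive quartile method:
  Q1 = 4
  Q2 (median) = 8
  Q3 = 17
  IQR = Q3 - Q1 = 17 - 4 = 13
Step 4: Q1 = 4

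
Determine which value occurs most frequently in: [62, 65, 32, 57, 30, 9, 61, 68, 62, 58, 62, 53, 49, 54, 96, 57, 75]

62

Step 1: Count the frequency of each value:
  9: appears 1 time(s)
  30: appears 1 time(s)
  32: appears 1 time(s)
  49: appears 1 time(s)
  53: appears 1 time(s)
  54: appears 1 time(s)
  57: appears 2 time(s)
  58: appears 1 time(s)
  61: appears 1 time(s)
  62: appears 3 time(s)
  65: appears 1 time(s)
  68: appears 1 time(s)
  75: appears 1 time(s)
  96: appears 1 time(s)
Step 2: The value 62 appears most frequently (3 times).
Step 3: Mode = 62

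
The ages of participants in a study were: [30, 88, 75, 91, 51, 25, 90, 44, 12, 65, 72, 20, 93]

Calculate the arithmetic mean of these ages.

58.1538

Step 1: Sum all values: 30 + 88 + 75 + 91 + 51 + 25 + 90 + 44 + 12 + 65 + 72 + 20 + 93 = 756
Step 2: Count the number of values: n = 13
Step 3: Mean = sum / n = 756 / 13 = 58.1538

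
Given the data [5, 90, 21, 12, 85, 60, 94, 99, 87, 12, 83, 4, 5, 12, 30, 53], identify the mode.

12

Step 1: Count the frequency of each value:
  4: appears 1 time(s)
  5: appears 2 time(s)
  12: appears 3 time(s)
  21: appears 1 time(s)
  30: appears 1 time(s)
  53: appears 1 time(s)
  60: appears 1 time(s)
  83: appears 1 time(s)
  85: appears 1 time(s)
  87: appears 1 time(s)
  90: appears 1 time(s)
  94: appears 1 time(s)
  99: appears 1 time(s)
Step 2: The value 12 appears most frequently (3 times).
Step 3: Mode = 12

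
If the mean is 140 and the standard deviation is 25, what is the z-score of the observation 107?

-1.32

Step 1: Recall the z-score formula: z = (x - mu) / sigma
Step 2: Substitute values: z = (107 - 140) / 25
Step 3: z = -33 / 25 = -1.32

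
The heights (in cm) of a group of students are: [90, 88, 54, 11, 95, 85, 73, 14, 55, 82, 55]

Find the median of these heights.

73

Step 1: Sort the data in ascending order: [11, 14, 54, 55, 55, 73, 82, 85, 88, 90, 95]
Step 2: The number of values is n = 11.
Step 3: Since n is odd, the median is the middle value at position 6: 73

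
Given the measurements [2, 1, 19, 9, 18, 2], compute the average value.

8.5

Step 1: Sum all values: 2 + 1 + 19 + 9 + 18 + 2 = 51
Step 2: Count the number of values: n = 6
Step 3: Mean = sum / n = 51 / 6 = 8.5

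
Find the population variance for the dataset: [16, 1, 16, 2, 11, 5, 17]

41.6327

Step 1: Compute the mean: (16 + 1 + 16 + 2 + 11 + 5 + 17) / 7 = 9.7143
Step 2: Compute squared deviations from the mean:
  (16 - 9.7143)^2 = 39.5102
  (1 - 9.7143)^2 = 75.9388
  (16 - 9.7143)^2 = 39.5102
  (2 - 9.7143)^2 = 59.5102
  (11 - 9.7143)^2 = 1.6531
  (5 - 9.7143)^2 = 22.2245
  (17 - 9.7143)^2 = 53.0816
Step 3: Sum of squared deviations = 291.4286
Step 4: Population variance = 291.4286 / 7 = 41.6327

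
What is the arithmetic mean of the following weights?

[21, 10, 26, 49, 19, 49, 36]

30

Step 1: Sum all values: 21 + 10 + 26 + 49 + 19 + 49 + 36 = 210
Step 2: Count the number of values: n = 7
Step 3: Mean = sum / n = 210 / 7 = 30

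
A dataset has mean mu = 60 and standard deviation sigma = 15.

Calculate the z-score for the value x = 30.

-2

Step 1: Recall the z-score formula: z = (x - mu) / sigma
Step 2: Substitute values: z = (30 - 60) / 15
Step 3: z = -30 / 15 = -2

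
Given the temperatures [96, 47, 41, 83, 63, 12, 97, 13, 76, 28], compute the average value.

55.6

Step 1: Sum all values: 96 + 47 + 41 + 83 + 63 + 12 + 97 + 13 + 76 + 28 = 556
Step 2: Count the number of values: n = 10
Step 3: Mean = sum / n = 556 / 10 = 55.6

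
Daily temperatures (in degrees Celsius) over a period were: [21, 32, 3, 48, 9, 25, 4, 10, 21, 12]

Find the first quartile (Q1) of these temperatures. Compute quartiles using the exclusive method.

7.75

Step 1: Sort the data: [3, 4, 9, 10, 12, 21, 21, 25, 32, 48]
Step 2: n = 10
Step 3: Using the exclusive quartile method:
  Q1 = 7.75
  Q2 (median) = 16.5
  Q3 = 26.75
  IQR = Q3 - Q1 = 26.75 - 7.75 = 19
Step 4: Q1 = 7.75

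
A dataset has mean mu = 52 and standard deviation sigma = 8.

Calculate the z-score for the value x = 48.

-0.5

Step 1: Recall the z-score formula: z = (x - mu) / sigma
Step 2: Substitute values: z = (48 - 52) / 8
Step 3: z = -4 / 8 = -0.5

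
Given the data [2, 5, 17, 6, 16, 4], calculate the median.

5.5

Step 1: Sort the data in ascending order: [2, 4, 5, 6, 16, 17]
Step 2: The number of values is n = 6.
Step 3: Since n is even, the median is the average of positions 3 and 4:
  Median = (5 + 6) / 2 = 5.5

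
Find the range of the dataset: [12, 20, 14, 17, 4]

16

Step 1: Identify the maximum value: max = 20
Step 2: Identify the minimum value: min = 4
Step 3: Range = max - min = 20 - 4 = 16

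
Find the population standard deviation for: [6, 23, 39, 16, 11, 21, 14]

9.8974

Step 1: Compute the mean: 18.5714
Step 2: Sum of squared deviations from the mean: 685.7143
Step 3: Population variance = 685.7143 / 7 = 97.9592
Step 4: Standard deviation = sqrt(97.9592) = 9.8974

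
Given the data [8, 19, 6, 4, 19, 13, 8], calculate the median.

8

Step 1: Sort the data in ascending order: [4, 6, 8, 8, 13, 19, 19]
Step 2: The number of values is n = 7.
Step 3: Since n is odd, the median is the middle value at position 4: 8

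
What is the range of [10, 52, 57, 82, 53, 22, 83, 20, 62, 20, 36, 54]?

73

Step 1: Identify the maximum value: max = 83
Step 2: Identify the minimum value: min = 10
Step 3: Range = max - min = 83 - 10 = 73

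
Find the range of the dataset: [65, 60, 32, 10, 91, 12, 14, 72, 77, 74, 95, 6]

89

Step 1: Identify the maximum value: max = 95
Step 2: Identify the minimum value: min = 6
Step 3: Range = max - min = 95 - 6 = 89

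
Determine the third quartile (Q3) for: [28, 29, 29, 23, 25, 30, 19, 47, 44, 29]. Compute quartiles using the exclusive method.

33.5

Step 1: Sort the data: [19, 23, 25, 28, 29, 29, 29, 30, 44, 47]
Step 2: n = 10
Step 3: Using the exclusive quartile method:
  Q1 = 24.5
  Q2 (median) = 29
  Q3 = 33.5
  IQR = Q3 - Q1 = 33.5 - 24.5 = 9
Step 4: Q3 = 33.5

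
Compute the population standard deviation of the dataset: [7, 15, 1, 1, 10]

5.3814

Step 1: Compute the mean: 6.8
Step 2: Sum of squared deviations from the mean: 144.8
Step 3: Population variance = 144.8 / 5 = 28.96
Step 4: Standard deviation = sqrt(28.96) = 5.3814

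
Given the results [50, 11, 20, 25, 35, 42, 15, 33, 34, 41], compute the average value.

30.6

Step 1: Sum all values: 50 + 11 + 20 + 25 + 35 + 42 + 15 + 33 + 34 + 41 = 306
Step 2: Count the number of values: n = 10
Step 3: Mean = sum / n = 306 / 10 = 30.6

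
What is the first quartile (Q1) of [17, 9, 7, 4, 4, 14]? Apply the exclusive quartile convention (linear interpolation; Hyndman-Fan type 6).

4

Step 1: Sort the data: [4, 4, 7, 9, 14, 17]
Step 2: n = 6
Step 3: Using the exclusive quartile method:
  Q1 = 4
  Q2 (median) = 8
  Q3 = 14.75
  IQR = Q3 - Q1 = 14.75 - 4 = 10.75
Step 4: Q1 = 4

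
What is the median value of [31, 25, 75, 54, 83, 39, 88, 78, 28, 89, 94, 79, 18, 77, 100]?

77

Step 1: Sort the data in ascending order: [18, 25, 28, 31, 39, 54, 75, 77, 78, 79, 83, 88, 89, 94, 100]
Step 2: The number of values is n = 15.
Step 3: Since n is odd, the median is the middle value at position 8: 77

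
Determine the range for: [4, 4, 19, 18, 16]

15

Step 1: Identify the maximum value: max = 19
Step 2: Identify the minimum value: min = 4
Step 3: Range = max - min = 19 - 4 = 15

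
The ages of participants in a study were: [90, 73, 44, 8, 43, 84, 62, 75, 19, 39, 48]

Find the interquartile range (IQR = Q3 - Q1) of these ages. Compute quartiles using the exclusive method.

36

Step 1: Sort the data: [8, 19, 39, 43, 44, 48, 62, 73, 75, 84, 90]
Step 2: n = 11
Step 3: Using the exclusive quartile method:
  Q1 = 39
  Q2 (median) = 48
  Q3 = 75
  IQR = Q3 - Q1 = 75 - 39 = 36
Step 4: IQR = 36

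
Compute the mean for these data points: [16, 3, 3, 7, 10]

7.8

Step 1: Sum all values: 16 + 3 + 3 + 7 + 10 = 39
Step 2: Count the number of values: n = 5
Step 3: Mean = sum / n = 39 / 5 = 7.8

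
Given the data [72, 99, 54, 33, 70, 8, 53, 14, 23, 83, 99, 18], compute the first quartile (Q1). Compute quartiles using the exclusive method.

19.25

Step 1: Sort the data: [8, 14, 18, 23, 33, 53, 54, 70, 72, 83, 99, 99]
Step 2: n = 12
Step 3: Using the exclusive quartile method:
  Q1 = 19.25
  Q2 (median) = 53.5
  Q3 = 80.25
  IQR = Q3 - Q1 = 80.25 - 19.25 = 61
Step 4: Q1 = 19.25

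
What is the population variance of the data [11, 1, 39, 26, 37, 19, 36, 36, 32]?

158.2222

Step 1: Compute the mean: (11 + 1 + 39 + 26 + 37 + 19 + 36 + 36 + 32) / 9 = 26.3333
Step 2: Compute squared deviations from the mean:
  (11 - 26.3333)^2 = 235.1111
  (1 - 26.3333)^2 = 641.7778
  (39 - 26.3333)^2 = 160.4444
  (26 - 26.3333)^2 = 0.1111
  (37 - 26.3333)^2 = 113.7778
  (19 - 26.3333)^2 = 53.7778
  (36 - 26.3333)^2 = 93.4444
  (36 - 26.3333)^2 = 93.4444
  (32 - 26.3333)^2 = 32.1111
Step 3: Sum of squared deviations = 1424
Step 4: Population variance = 1424 / 9 = 158.2222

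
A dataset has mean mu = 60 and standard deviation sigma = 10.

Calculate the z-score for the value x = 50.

-1

Step 1: Recall the z-score formula: z = (x - mu) / sigma
Step 2: Substitute values: z = (50 - 60) / 10
Step 3: z = -10 / 10 = -1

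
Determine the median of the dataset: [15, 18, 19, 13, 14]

15

Step 1: Sort the data in ascending order: [13, 14, 15, 18, 19]
Step 2: The number of values is n = 5.
Step 3: Since n is odd, the median is the middle value at position 3: 15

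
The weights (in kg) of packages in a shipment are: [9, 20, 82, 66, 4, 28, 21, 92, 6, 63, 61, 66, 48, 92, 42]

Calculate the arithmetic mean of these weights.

46.6667

Step 1: Sum all values: 9 + 20 + 82 + 66 + 4 + 28 + 21 + 92 + 6 + 63 + 61 + 66 + 48 + 92 + 42 = 700
Step 2: Count the number of values: n = 15
Step 3: Mean = sum / n = 700 / 15 = 46.6667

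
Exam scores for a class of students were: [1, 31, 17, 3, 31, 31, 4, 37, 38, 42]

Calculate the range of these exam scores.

41

Step 1: Identify the maximum value: max = 42
Step 2: Identify the minimum value: min = 1
Step 3: Range = max - min = 42 - 1 = 41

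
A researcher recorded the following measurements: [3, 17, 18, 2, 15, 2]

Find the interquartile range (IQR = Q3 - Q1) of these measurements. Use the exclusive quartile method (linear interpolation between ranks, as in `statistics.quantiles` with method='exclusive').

15.25

Step 1: Sort the data: [2, 2, 3, 15, 17, 18]
Step 2: n = 6
Step 3: Using the exclusive quartile method:
  Q1 = 2
  Q2 (median) = 9
  Q3 = 17.25
  IQR = Q3 - Q1 = 17.25 - 2 = 15.25
Step 4: IQR = 15.25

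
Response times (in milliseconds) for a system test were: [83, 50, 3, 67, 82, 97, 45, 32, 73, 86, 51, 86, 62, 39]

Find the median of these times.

64.5

Step 1: Sort the data in ascending order: [3, 32, 39, 45, 50, 51, 62, 67, 73, 82, 83, 86, 86, 97]
Step 2: The number of values is n = 14.
Step 3: Since n is even, the median is the average of positions 7 and 8:
  Median = (62 + 67) / 2 = 64.5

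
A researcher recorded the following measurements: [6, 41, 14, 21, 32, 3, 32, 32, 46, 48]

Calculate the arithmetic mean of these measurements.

27.5

Step 1: Sum all values: 6 + 41 + 14 + 21 + 32 + 3 + 32 + 32 + 46 + 48 = 275
Step 2: Count the number of values: n = 10
Step 3: Mean = sum / n = 275 / 10 = 27.5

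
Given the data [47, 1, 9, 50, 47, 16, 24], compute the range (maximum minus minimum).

49

Step 1: Identify the maximum value: max = 50
Step 2: Identify the minimum value: min = 1
Step 3: Range = max - min = 50 - 1 = 49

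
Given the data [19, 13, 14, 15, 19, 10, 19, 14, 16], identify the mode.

19

Step 1: Count the frequency of each value:
  10: appears 1 time(s)
  13: appears 1 time(s)
  14: appears 2 time(s)
  15: appears 1 time(s)
  16: appears 1 time(s)
  19: appears 3 time(s)
Step 2: The value 19 appears most frequently (3 times).
Step 3: Mode = 19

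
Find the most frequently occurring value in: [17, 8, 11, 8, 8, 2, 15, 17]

8

Step 1: Count the frequency of each value:
  2: appears 1 time(s)
  8: appears 3 time(s)
  11: appears 1 time(s)
  15: appears 1 time(s)
  17: appears 2 time(s)
Step 2: The value 8 appears most frequently (3 times).
Step 3: Mode = 8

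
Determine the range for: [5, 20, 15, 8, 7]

15

Step 1: Identify the maximum value: max = 20
Step 2: Identify the minimum value: min = 5
Step 3: Range = max - min = 20 - 5 = 15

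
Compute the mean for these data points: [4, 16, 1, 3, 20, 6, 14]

9.1429

Step 1: Sum all values: 4 + 16 + 1 + 3 + 20 + 6 + 14 = 64
Step 2: Count the number of values: n = 7
Step 3: Mean = sum / n = 64 / 7 = 9.1429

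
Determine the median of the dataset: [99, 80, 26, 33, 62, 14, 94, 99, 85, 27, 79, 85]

79.5

Step 1: Sort the data in ascending order: [14, 26, 27, 33, 62, 79, 80, 85, 85, 94, 99, 99]
Step 2: The number of values is n = 12.
Step 3: Since n is even, the median is the average of positions 6 and 7:
  Median = (79 + 80) / 2 = 79.5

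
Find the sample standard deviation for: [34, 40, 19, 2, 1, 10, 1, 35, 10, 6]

15.2301

Step 1: Compute the mean: 15.8
Step 2: Sum of squared deviations from the mean: 2087.6
Step 3: Sample variance = 2087.6 / 9 = 231.9556
Step 4: Standard deviation = sqrt(231.9556) = 15.2301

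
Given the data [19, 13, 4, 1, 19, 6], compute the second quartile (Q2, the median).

9.5

Step 1: Sort the data: [1, 4, 6, 13, 19, 19]
Step 2: n = 6
Step 3: Q2 is the median. Since n is even, it is the average of the values at positions 3 and 4:
  Q2 = (6 + 13) / 2 = 9.5
Step 4: Q2 = 9.5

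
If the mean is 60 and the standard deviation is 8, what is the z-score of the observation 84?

3

Step 1: Recall the z-score formula: z = (x - mu) / sigma
Step 2: Substitute values: z = (84 - 60) / 8
Step 3: z = 24 / 8 = 3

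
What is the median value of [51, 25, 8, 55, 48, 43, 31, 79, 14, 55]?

45.5

Step 1: Sort the data in ascending order: [8, 14, 25, 31, 43, 48, 51, 55, 55, 79]
Step 2: The number of values is n = 10.
Step 3: Since n is even, the median is the average of positions 5 and 6:
  Median = (43 + 48) / 2 = 45.5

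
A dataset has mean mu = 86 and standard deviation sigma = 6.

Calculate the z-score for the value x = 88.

0.3333

Step 1: Recall the z-score formula: z = (x - mu) / sigma
Step 2: Substitute values: z = (88 - 86) / 6
Step 3: z = 2 / 6 = 0.3333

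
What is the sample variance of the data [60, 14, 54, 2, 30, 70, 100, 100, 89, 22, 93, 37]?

1219.9015

Step 1: Compute the mean: (60 + 14 + 54 + 2 + 30 + 70 + 100 + 100 + 89 + 22 + 93 + 37) / 12 = 55.9167
Step 2: Compute squared deviations from the mean:
  (60 - 55.9167)^2 = 16.6736
  (14 - 55.9167)^2 = 1757.0069
  (54 - 55.9167)^2 = 3.6736
  (2 - 55.9167)^2 = 2907.0069
  (30 - 55.9167)^2 = 671.6736
  (70 - 55.9167)^2 = 198.3403
  (100 - 55.9167)^2 = 1943.3403
  (100 - 55.9167)^2 = 1943.3403
  (89 - 55.9167)^2 = 1094.5069
  (22 - 55.9167)^2 = 1150.3403
  (93 - 55.9167)^2 = 1375.1736
  (37 - 55.9167)^2 = 357.8403
Step 3: Sum of squared deviations = 13418.9167
Step 4: Sample variance = 13418.9167 / 11 = 1219.9015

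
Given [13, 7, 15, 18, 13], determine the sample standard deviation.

4.0249

Step 1: Compute the mean: 13.2
Step 2: Sum of squared deviations from the mean: 64.8
Step 3: Sample variance = 64.8 / 4 = 16.2
Step 4: Standard deviation = sqrt(16.2) = 4.0249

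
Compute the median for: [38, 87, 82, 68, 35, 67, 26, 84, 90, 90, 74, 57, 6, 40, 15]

67

Step 1: Sort the data in ascending order: [6, 15, 26, 35, 38, 40, 57, 67, 68, 74, 82, 84, 87, 90, 90]
Step 2: The number of values is n = 15.
Step 3: Since n is odd, the median is the middle value at position 8: 67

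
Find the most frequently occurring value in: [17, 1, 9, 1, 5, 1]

1

Step 1: Count the frequency of each value:
  1: appears 3 time(s)
  5: appears 1 time(s)
  9: appears 1 time(s)
  17: appears 1 time(s)
Step 2: The value 1 appears most frequently (3 times).
Step 3: Mode = 1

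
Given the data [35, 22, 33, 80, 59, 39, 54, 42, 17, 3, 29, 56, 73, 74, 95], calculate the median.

42

Step 1: Sort the data in ascending order: [3, 17, 22, 29, 33, 35, 39, 42, 54, 56, 59, 73, 74, 80, 95]
Step 2: The number of values is n = 15.
Step 3: Since n is odd, the median is the middle value at position 8: 42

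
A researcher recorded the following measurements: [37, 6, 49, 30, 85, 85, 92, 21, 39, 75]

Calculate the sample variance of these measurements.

918.9889

Step 1: Compute the mean: (37 + 6 + 49 + 30 + 85 + 85 + 92 + 21 + 39 + 75) / 10 = 51.9
Step 2: Compute squared deviations from the mean:
  (37 - 51.9)^2 = 222.01
  (6 - 51.9)^2 = 2106.81
  (49 - 51.9)^2 = 8.41
  (30 - 51.9)^2 = 479.61
  (85 - 51.9)^2 = 1095.61
  (85 - 51.9)^2 = 1095.61
  (92 - 51.9)^2 = 1608.01
  (21 - 51.9)^2 = 954.81
  (39 - 51.9)^2 = 166.41
  (75 - 51.9)^2 = 533.61
Step 3: Sum of squared deviations = 8270.9
Step 4: Sample variance = 8270.9 / 9 = 918.9889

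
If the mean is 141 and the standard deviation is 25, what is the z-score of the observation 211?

2.8

Step 1: Recall the z-score formula: z = (x - mu) / sigma
Step 2: Substitute values: z = (211 - 141) / 25
Step 3: z = 70 / 25 = 2.8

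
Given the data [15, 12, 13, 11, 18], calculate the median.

13

Step 1: Sort the data in ascending order: [11, 12, 13, 15, 18]
Step 2: The number of values is n = 5.
Step 3: Since n is odd, the median is the middle value at position 3: 13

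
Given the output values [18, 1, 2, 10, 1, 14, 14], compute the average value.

8.5714

Step 1: Sum all values: 18 + 1 + 2 + 10 + 1 + 14 + 14 = 60
Step 2: Count the number of values: n = 7
Step 3: Mean = sum / n = 60 / 7 = 8.5714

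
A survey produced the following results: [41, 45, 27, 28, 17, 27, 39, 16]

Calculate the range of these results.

29

Step 1: Identify the maximum value: max = 45
Step 2: Identify the minimum value: min = 16
Step 3: Range = max - min = 45 - 16 = 29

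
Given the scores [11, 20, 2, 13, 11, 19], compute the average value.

12.6667

Step 1: Sum all values: 11 + 20 + 2 + 13 + 11 + 19 = 76
Step 2: Count the number of values: n = 6
Step 3: Mean = sum / n = 76 / 6 = 12.6667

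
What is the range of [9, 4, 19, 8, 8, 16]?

15

Step 1: Identify the maximum value: max = 19
Step 2: Identify the minimum value: min = 4
Step 3: Range = max - min = 19 - 4 = 15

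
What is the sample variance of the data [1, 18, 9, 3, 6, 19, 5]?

50.9048

Step 1: Compute the mean: (1 + 18 + 9 + 3 + 6 + 19 + 5) / 7 = 8.7143
Step 2: Compute squared deviations from the mean:
  (1 - 8.7143)^2 = 59.5102
  (18 - 8.7143)^2 = 86.2245
  (9 - 8.7143)^2 = 0.0816
  (3 - 8.7143)^2 = 32.6531
  (6 - 8.7143)^2 = 7.3673
  (19 - 8.7143)^2 = 105.7959
  (5 - 8.7143)^2 = 13.7959
Step 3: Sum of squared deviations = 305.4286
Step 4: Sample variance = 305.4286 / 6 = 50.9048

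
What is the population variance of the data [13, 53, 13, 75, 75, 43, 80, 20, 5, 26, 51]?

691.8347

Step 1: Compute the mean: (13 + 53 + 13 + 75 + 75 + 43 + 80 + 20 + 5 + 26 + 51) / 11 = 41.2727
Step 2: Compute squared deviations from the mean:
  (13 - 41.2727)^2 = 799.3471
  (53 - 41.2727)^2 = 137.5289
  (13 - 41.2727)^2 = 799.3471
  (75 - 41.2727)^2 = 1137.5289
  (75 - 41.2727)^2 = 1137.5289
  (43 - 41.2727)^2 = 2.9835
  (80 - 41.2727)^2 = 1499.8017
  (20 - 41.2727)^2 = 452.5289
  (5 - 41.2727)^2 = 1315.7107
  (26 - 41.2727)^2 = 233.2562
  (51 - 41.2727)^2 = 94.6198
Step 3: Sum of squared deviations = 7610.1818
Step 4: Population variance = 7610.1818 / 11 = 691.8347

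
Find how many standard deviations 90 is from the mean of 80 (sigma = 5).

2

Step 1: Recall the z-score formula: z = (x - mu) / sigma
Step 2: Substitute values: z = (90 - 80) / 5
Step 3: z = 10 / 5 = 2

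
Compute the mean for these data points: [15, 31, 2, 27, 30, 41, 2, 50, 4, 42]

24.4

Step 1: Sum all values: 15 + 31 + 2 + 27 + 30 + 41 + 2 + 50 + 4 + 42 = 244
Step 2: Count the number of values: n = 10
Step 3: Mean = sum / n = 244 / 10 = 24.4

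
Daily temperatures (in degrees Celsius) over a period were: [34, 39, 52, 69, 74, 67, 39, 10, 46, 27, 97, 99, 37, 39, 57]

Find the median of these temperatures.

46

Step 1: Sort the data in ascending order: [10, 27, 34, 37, 39, 39, 39, 46, 52, 57, 67, 69, 74, 97, 99]
Step 2: The number of values is n = 15.
Step 3: Since n is odd, the median is the middle value at position 8: 46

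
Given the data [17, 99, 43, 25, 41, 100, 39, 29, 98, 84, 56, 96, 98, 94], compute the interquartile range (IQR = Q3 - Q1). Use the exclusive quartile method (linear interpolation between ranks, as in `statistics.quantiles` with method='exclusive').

61.5

Step 1: Sort the data: [17, 25, 29, 39, 41, 43, 56, 84, 94, 96, 98, 98, 99, 100]
Step 2: n = 14
Step 3: Using the exclusive quartile method:
  Q1 = 36.5
  Q2 (median) = 70
  Q3 = 98
  IQR = Q3 - Q1 = 98 - 36.5 = 61.5
Step 4: IQR = 61.5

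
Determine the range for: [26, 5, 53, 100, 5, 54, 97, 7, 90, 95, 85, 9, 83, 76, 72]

95

Step 1: Identify the maximum value: max = 100
Step 2: Identify the minimum value: min = 5
Step 3: Range = max - min = 100 - 5 = 95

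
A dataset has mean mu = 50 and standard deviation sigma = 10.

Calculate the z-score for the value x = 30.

-2

Step 1: Recall the z-score formula: z = (x - mu) / sigma
Step 2: Substitute values: z = (30 - 50) / 10
Step 3: z = -20 / 10 = -2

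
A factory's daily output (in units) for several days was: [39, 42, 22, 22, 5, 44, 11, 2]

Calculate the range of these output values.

42

Step 1: Identify the maximum value: max = 44
Step 2: Identify the minimum value: min = 2
Step 3: Range = max - min = 44 - 2 = 42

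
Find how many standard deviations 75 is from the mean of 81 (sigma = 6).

-1

Step 1: Recall the z-score formula: z = (x - mu) / sigma
Step 2: Substitute values: z = (75 - 81) / 6
Step 3: z = -6 / 6 = -1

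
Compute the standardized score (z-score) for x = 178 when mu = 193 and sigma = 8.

-1.875

Step 1: Recall the z-score formula: z = (x - mu) / sigma
Step 2: Substitute values: z = (178 - 193) / 8
Step 3: z = -15 / 8 = -1.875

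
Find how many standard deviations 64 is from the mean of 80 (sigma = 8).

-2

Step 1: Recall the z-score formula: z = (x - mu) / sigma
Step 2: Substitute values: z = (64 - 80) / 8
Step 3: z = -16 / 8 = -2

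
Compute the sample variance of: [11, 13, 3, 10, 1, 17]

36.9667

Step 1: Compute the mean: (11 + 13 + 3 + 10 + 1 + 17) / 6 = 9.1667
Step 2: Compute squared deviations from the mean:
  (11 - 9.1667)^2 = 3.3611
  (13 - 9.1667)^2 = 14.6944
  (3 - 9.1667)^2 = 38.0278
  (10 - 9.1667)^2 = 0.6944
  (1 - 9.1667)^2 = 66.6944
  (17 - 9.1667)^2 = 61.3611
Step 3: Sum of squared deviations = 184.8333
Step 4: Sample variance = 184.8333 / 5 = 36.9667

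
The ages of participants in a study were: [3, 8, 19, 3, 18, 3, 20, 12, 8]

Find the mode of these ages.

3

Step 1: Count the frequency of each value:
  3: appears 3 time(s)
  8: appears 2 time(s)
  12: appears 1 time(s)
  18: appears 1 time(s)
  19: appears 1 time(s)
  20: appears 1 time(s)
Step 2: The value 3 appears most frequently (3 times).
Step 3: Mode = 3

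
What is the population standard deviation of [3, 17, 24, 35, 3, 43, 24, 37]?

14.0423

Step 1: Compute the mean: 23.25
Step 2: Sum of squared deviations from the mean: 1577.5
Step 3: Population variance = 1577.5 / 8 = 197.1875
Step 4: Standard deviation = sqrt(197.1875) = 14.0423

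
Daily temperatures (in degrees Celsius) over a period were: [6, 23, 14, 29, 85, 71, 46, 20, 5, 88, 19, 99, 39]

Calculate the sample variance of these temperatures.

1089.3077

Step 1: Compute the mean: (6 + 23 + 14 + 29 + 85 + 71 + 46 + 20 + 5 + 88 + 19 + 99 + 39) / 13 = 41.8462
Step 2: Compute squared deviations from the mean:
  (6 - 41.8462)^2 = 1284.9467
  (23 - 41.8462)^2 = 355.1775
  (14 - 41.8462)^2 = 775.4083
  (29 - 41.8462)^2 = 165.0237
  (85 - 41.8462)^2 = 1862.2544
  (71 - 41.8462)^2 = 849.9467
  (46 - 41.8462)^2 = 17.2544
  (20 - 41.8462)^2 = 477.2544
  (5 - 41.8462)^2 = 1357.6391
  (88 - 41.8462)^2 = 2130.1775
  (19 - 41.8462)^2 = 521.9467
  (99 - 41.8462)^2 = 3266.5621
  (39 - 41.8462)^2 = 8.1006
Step 3: Sum of squared deviations = 13071.6923
Step 4: Sample variance = 13071.6923 / 12 = 1089.3077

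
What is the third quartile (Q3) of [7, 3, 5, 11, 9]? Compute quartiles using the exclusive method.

10

Step 1: Sort the data: [3, 5, 7, 9, 11]
Step 2: n = 5
Step 3: Using the exclusive quartile method:
  Q1 = 4
  Q2 (median) = 7
  Q3 = 10
  IQR = Q3 - Q1 = 10 - 4 = 6
Step 4: Q3 = 10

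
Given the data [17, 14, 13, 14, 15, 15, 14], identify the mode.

14

Step 1: Count the frequency of each value:
  13: appears 1 time(s)
  14: appears 3 time(s)
  15: appears 2 time(s)
  17: appears 1 time(s)
Step 2: The value 14 appears most frequently (3 times).
Step 3: Mode = 14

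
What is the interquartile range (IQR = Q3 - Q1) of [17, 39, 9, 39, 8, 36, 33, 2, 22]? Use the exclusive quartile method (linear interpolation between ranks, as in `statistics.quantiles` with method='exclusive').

29

Step 1: Sort the data: [2, 8, 9, 17, 22, 33, 36, 39, 39]
Step 2: n = 9
Step 3: Using the exclusive quartile method:
  Q1 = 8.5
  Q2 (median) = 22
  Q3 = 37.5
  IQR = Q3 - Q1 = 37.5 - 8.5 = 29
Step 4: IQR = 29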